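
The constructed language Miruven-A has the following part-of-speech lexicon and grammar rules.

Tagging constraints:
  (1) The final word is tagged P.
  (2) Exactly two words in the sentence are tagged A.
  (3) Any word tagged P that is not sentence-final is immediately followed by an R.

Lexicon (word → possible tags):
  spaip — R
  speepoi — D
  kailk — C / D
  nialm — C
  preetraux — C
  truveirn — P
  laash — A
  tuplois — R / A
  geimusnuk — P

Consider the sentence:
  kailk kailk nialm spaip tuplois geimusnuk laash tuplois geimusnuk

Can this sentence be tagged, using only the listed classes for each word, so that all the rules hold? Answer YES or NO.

Candidates per position — 1:kailk {C,D}; 2:kailk {C,D}; 3:nialm {C}; 4:spaip {R}; 5:tuplois {R,A}; 6:geimusnuk {P}; 7:laash {A}; 8:tuplois {R,A}; 9:geimusnuk {P}.
Rule 3 cannot be satisfied by any choice of tags from the lexicon.
So there is no consistent tagging.

NO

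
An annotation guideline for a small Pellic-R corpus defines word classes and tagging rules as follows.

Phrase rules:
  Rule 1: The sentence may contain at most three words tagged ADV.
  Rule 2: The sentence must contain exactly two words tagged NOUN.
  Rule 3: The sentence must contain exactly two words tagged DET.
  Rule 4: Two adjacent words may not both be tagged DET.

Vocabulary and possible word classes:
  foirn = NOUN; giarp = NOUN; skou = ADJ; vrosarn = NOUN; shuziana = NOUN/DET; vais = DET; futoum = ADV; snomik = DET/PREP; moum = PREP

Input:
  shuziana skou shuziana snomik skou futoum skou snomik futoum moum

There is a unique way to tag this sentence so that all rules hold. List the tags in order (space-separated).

Candidates per position — 1:shuziana {NOUN,DET}; 2:skou {ADJ}; 3:shuziana {NOUN,DET}; 4:snomik {DET,PREP}; 5:skou {ADJ}; 6:futoum {ADV}; 7:skou {ADJ}; 8:snomik {DET,PREP}; 9:futoum {ADV}; 10:moum {PREP}.
Position 1: DET is ruled out by rule 2; that leaves NOUN.
Position 3: DET is ruled out by rule 2; that leaves NOUN.
Position 4: PREP is ruled out by rule 3; that leaves DET.
Position 8: PREP is ruled out by rule 3; that leaves DET.
So the tagging must be: NOUN ADJ NOUN DET ADJ ADV ADJ DET ADV PREP.
Rule-by-rule: rule 1 ✓; rule 2 ✓; rule 3 ✓; rule 4 ✓.

NOUN ADJ NOUN DET ADJ ADV ADJ DET ADV PREP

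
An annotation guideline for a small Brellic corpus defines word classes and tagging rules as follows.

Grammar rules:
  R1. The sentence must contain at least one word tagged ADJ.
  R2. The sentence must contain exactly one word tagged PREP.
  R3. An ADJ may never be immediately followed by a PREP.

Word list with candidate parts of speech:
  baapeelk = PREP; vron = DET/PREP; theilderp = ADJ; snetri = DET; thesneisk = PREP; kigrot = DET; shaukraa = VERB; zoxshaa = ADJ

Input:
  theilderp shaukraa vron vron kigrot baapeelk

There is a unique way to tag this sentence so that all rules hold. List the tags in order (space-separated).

ADJ VERB DET DET DET PREP

Candidates per position — 1:theilderp {ADJ}; 2:shaukraa {VERB}; 3:vron {DET,PREP}; 4:vron {DET,PREP}; 5:kigrot {DET}; 6:baapeelk {PREP}.
Position 3: tagging it PREP would leave rule 2 unsatisfiable, so it must be DET.
Position 4: tagging it PREP would leave rule 2 unsatisfiable, so it must be DET.
The unique satisfying tagging is: ADJ VERB DET DET DET PREP.
Verifying each rule — rule 1 satisfied; rule 2 satisfied; rule 3 satisfied.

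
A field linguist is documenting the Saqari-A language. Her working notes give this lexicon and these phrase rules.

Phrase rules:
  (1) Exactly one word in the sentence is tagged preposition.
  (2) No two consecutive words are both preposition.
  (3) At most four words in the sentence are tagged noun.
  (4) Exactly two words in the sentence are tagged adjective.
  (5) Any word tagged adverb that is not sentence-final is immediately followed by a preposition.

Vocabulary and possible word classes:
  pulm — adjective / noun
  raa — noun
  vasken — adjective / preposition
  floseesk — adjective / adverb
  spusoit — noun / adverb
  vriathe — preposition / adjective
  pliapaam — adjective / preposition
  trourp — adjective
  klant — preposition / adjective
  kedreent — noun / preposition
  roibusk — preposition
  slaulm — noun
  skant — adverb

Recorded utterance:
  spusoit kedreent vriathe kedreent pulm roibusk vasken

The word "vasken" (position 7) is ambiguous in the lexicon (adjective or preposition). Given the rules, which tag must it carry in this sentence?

Candidates per position — 1:spusoit {noun,adverb}; 2:kedreent {noun,preposition}; 3:vriathe {preposition,adjective}; 4:kedreent {noun,preposition}; 5:pulm {adjective,noun}; 6:roibusk {preposition}; 7:vasken {adjective,preposition}.
Position 2: preposition is ruled out by rule 1; that leaves noun.
Position 3: preposition is ruled out by rule 1; that leaves adjective.
Position 4: preposition is ruled out by rule 1; that leaves noun.
Position 7: preposition is ruled out by rule 1; that leaves adjective.
Position 1: adverb is ruled out by rule 5; that leaves noun.
Position 5: adjective is ruled out by rule 4; that leaves noun.
So the tagging must be: noun noun adjective noun noun preposition adjective.
Check: rule 1 satisfied; rule 2 satisfied; rule 3 satisfied; rule 4 satisfied; rule 5 satisfied.

adjective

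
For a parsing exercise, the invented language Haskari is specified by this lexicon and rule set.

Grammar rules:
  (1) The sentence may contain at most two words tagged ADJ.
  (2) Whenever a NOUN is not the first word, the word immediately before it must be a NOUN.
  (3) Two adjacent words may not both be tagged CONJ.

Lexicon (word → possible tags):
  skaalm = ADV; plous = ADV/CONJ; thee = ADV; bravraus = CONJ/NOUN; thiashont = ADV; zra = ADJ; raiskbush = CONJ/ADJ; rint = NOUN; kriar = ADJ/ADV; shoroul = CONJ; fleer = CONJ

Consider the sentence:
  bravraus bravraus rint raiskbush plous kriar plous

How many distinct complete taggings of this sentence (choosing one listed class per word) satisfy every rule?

Candidates per position — 1:bravraus {CONJ,NOUN}; 2:bravraus {CONJ,NOUN}; 3:rint {NOUN}; 4:raiskbush {CONJ,ADJ}; 5:plous {ADV,CONJ}; 6:kriar {ADJ,ADV}; 7:plous {ADV,CONJ}.
There are 64 candidate sequences in total.
Checking each against the rules leaves 12 sequences.
Count = 12.

12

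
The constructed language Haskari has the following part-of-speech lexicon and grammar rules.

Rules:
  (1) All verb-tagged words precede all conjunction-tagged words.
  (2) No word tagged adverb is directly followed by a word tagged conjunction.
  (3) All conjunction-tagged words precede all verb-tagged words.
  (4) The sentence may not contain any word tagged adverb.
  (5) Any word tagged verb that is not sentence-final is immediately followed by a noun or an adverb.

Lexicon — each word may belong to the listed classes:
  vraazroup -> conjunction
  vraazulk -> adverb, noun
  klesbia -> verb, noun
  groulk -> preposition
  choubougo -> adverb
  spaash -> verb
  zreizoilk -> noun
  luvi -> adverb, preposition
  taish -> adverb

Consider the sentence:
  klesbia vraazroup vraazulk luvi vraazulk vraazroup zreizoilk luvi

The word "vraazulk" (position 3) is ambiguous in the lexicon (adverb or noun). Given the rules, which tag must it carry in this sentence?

Candidates per position — 1:klesbia {verb,noun}; 2:vraazroup {conjunction}; 3:vraazulk {adverb,noun}; 4:luvi {adverb,preposition}; 5:vraazulk {adverb,noun}; 6:vraazroup {conjunction}; 7:zreizoilk {noun}; 8:luvi {adverb,preposition}.
Word 1 cannot be verb — rule 3 would then fail for every completion. It is noun.
Word 3 cannot be adverb — rule 4 would then fail for every completion. It is noun.
Word 4 cannot be adverb — rule 4 would then fail for every completion. It is preposition.
Word 5 cannot be adverb — rule 2 would then fail for every completion. It is noun.
Word 8 cannot be adverb — rule 4 would then fail for every completion. It is preposition.
The unique satisfying tagging is: noun conjunction noun preposition noun conjunction noun preposition.
Checking: rule 1 holds; rule 2 holds; rule 3 holds; rule 4 holds; rule 5 holds.

noun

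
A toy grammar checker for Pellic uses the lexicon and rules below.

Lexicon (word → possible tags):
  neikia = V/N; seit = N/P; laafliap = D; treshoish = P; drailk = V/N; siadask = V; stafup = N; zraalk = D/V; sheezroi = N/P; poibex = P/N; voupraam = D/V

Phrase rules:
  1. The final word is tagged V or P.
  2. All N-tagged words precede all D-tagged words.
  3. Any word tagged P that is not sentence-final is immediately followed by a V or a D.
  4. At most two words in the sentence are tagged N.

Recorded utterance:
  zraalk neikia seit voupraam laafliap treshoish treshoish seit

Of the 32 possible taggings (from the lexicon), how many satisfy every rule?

Candidates per position — 1:zraalk {D,V}; 2:neikia {V,N}; 3:seit {N,P}; 4:voupraam {D,V}; 5:laafliap {D}; 6:treshoish {P}; 7:treshoish {P}; 8:seit {N,P}.
There are 32 candidate sequences in total.
Rule 3 cannot be satisfied by any choice of tags from the lexicon.
So there is no consistent tagging.
Count = 0.

0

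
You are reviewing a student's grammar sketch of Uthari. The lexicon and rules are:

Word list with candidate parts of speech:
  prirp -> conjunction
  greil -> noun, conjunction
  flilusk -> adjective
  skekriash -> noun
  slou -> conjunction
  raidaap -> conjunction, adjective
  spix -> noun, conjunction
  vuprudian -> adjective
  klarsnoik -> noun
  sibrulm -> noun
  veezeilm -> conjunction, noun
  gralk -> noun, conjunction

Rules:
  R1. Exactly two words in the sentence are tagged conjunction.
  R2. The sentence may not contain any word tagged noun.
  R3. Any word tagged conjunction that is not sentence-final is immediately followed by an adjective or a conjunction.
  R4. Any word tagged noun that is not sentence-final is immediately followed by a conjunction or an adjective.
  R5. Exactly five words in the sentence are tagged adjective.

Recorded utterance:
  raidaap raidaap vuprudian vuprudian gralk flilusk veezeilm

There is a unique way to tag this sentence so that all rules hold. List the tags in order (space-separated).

adjective adjective adjective adjective conjunction adjective conjunction

Candidates per position — 1:raidaap {conjunction,adjective}; 2:raidaap {conjunction,adjective}; 3:vuprudian {adjective}; 4:vuprudian {adjective}; 5:gralk {noun,conjunction}; 6:flilusk {adjective}; 7:veezeilm {conjunction,noun}.
At position 1, choosing conjunction makes rule 5 impossible to satisfy; hence adjective.
At position 2, choosing conjunction makes rule 5 impossible to satisfy; hence adjective.
At position 5, choosing noun makes rule 1 impossible to satisfy; hence conjunction.
At position 7, choosing noun makes rule 1 impossible to satisfy; hence conjunction.
The unique satisfying tagging is: adjective adjective adjective adjective conjunction adjective conjunction.
Rule-by-rule: rule 1 holds; rule 2 holds; rule 3 holds; rule 4 holds; rule 5 holds.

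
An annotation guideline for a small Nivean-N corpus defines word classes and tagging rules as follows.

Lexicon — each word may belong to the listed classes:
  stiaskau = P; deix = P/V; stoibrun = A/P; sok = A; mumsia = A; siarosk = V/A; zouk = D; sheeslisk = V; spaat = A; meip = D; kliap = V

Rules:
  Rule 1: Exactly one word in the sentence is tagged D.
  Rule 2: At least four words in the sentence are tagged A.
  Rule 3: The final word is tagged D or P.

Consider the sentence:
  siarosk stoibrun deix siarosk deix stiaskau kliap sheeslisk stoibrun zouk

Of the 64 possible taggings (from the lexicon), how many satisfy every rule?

Candidates per position — 1:siarosk {V,A}; 2:stoibrun {A,P}; 3:deix {P,V}; 4:siarosk {V,A}; 5:deix {P,V}; 6:stiaskau {P}; 7:kliap {V}; 8:sheeslisk {V}; 9:stoibrun {A,P}; 10:zouk {D}.
There are 64 candidate sequences in total.
The sequences that satisfy every rule: A A P A P P V V A D; A A P A V P V V A D; A A V A P P V V A D; A A V A V P V V A D.
Count = 4.

4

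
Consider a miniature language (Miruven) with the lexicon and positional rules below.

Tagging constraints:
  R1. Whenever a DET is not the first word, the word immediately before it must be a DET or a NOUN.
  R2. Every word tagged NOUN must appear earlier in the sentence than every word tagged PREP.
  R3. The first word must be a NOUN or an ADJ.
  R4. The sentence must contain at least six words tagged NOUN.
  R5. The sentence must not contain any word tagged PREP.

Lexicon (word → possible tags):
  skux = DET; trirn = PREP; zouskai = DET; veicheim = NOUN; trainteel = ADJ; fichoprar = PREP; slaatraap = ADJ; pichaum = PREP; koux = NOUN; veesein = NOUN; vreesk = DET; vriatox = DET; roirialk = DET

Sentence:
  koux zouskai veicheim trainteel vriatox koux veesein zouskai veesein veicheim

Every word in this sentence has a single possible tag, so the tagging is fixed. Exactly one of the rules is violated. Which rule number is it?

1

Fixed tagging: NOUN DET NOUN ADJ DET NOUN NOUN DET NOUN NOUN.
Rule check: R1 violated, R2 holds, R3 holds, R4 holds, R5 holds.
Only rule 1 fails.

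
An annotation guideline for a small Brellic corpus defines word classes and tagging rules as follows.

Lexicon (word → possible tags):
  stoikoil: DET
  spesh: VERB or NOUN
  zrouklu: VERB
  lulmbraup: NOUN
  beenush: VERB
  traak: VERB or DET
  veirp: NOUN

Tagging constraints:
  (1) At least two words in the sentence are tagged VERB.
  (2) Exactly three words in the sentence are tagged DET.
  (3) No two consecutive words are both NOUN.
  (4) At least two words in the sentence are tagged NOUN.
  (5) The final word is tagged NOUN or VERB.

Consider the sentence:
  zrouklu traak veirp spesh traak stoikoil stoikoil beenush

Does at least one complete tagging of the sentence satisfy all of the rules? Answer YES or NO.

Candidates per position — 1:zrouklu {VERB}; 2:traak {VERB,DET}; 3:veirp {NOUN}; 4:spesh {VERB,NOUN}; 5:traak {VERB,DET}; 6:stoikoil {DET}; 7:stoikoil {DET}; 8:beenush {VERB}.
Every candidate sequence violates at least one rule; no consistent tagging exists.

NO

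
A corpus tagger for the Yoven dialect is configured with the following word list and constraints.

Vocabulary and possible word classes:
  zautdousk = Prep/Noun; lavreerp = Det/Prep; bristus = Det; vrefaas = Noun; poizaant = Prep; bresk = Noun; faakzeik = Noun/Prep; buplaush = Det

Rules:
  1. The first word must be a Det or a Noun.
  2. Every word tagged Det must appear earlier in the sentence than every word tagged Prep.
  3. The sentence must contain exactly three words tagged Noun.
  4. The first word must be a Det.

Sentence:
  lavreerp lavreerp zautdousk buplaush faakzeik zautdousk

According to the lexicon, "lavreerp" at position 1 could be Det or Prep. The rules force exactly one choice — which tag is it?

Candidates per position — 1:lavreerp {Det,Prep}; 2:lavreerp {Det,Prep}; 3:zautdousk {Prep,Noun}; 4:buplaush {Det}; 5:faakzeik {Noun,Prep}; 6:zautdousk {Prep,Noun}.
Word 1 cannot be Prep — rule 1 would then fail for every completion. It is Det.
Word 2 cannot be Prep — rule 2 would then fail for every completion. It is Det.
Word 3 cannot be Prep — rule 2 would then fail for every completion. It is Noun.
Word 5 cannot be Prep — rule 3 would then fail for every completion. It is Noun.
Word 6 cannot be Prep — rule 3 would then fail for every completion. It is Noun.
The unique satisfying tagging is: Det Det Noun Det Noun Noun.
Checking: rule 1 ✓; rule 2 ✓; rule 3 ✓; rule 4 ✓.

Det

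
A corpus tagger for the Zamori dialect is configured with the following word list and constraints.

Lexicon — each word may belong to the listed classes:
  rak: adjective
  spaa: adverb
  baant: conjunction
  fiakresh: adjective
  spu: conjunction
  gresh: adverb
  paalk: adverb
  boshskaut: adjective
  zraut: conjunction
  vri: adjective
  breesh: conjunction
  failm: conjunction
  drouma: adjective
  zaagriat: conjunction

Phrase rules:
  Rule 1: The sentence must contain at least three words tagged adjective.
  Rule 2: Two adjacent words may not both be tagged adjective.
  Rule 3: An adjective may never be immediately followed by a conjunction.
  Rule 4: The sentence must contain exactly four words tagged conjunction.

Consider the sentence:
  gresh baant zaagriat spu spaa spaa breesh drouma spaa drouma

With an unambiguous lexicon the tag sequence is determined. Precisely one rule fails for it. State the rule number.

1

Fixed tagging: adverb conjunction conjunction conjunction adverb adverb conjunction adjective adverb adjective.
Checking each rule: R1 violated, R2 holds, R3 holds, R4 holds.
Only rule 1 fails.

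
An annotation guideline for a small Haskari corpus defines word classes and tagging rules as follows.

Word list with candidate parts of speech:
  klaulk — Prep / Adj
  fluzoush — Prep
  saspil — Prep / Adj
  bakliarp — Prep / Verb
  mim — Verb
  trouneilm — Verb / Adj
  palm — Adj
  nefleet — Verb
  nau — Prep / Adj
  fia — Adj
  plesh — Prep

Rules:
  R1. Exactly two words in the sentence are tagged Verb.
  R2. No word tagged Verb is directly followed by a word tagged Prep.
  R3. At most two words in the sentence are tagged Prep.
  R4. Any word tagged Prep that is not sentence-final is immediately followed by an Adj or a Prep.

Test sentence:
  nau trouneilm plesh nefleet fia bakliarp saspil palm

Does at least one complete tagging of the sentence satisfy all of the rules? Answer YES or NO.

NO

Candidates per position — 1:nau {Prep,Adj}; 2:trouneilm {Verb,Adj}; 3:plesh {Prep}; 4:nefleet {Verb}; 5:fia {Adj}; 6:bakliarp {Prep,Verb}; 7:saspil {Prep,Adj}; 8:palm {Adj}.
Rule 4 cannot be satisfied by any choice of tags from the lexicon.
So there is no consistent tagging.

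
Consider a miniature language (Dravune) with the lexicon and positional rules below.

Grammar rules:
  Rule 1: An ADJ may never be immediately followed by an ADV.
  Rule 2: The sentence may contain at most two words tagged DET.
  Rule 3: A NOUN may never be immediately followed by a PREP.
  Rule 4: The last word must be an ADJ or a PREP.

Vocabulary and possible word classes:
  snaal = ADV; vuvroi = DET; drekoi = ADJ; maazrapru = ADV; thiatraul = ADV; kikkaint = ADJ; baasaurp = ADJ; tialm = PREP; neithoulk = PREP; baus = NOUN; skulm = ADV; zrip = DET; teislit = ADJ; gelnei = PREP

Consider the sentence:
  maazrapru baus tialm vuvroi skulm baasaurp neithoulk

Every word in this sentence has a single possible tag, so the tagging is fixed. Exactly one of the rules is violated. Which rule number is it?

3

Fixed tagging: ADV NOUN PREP DET ADV ADJ PREP.
Checking each rule: R1 ✓, R2 ✓, R3 ✗, R4 ✓.
Only rule 3 fails.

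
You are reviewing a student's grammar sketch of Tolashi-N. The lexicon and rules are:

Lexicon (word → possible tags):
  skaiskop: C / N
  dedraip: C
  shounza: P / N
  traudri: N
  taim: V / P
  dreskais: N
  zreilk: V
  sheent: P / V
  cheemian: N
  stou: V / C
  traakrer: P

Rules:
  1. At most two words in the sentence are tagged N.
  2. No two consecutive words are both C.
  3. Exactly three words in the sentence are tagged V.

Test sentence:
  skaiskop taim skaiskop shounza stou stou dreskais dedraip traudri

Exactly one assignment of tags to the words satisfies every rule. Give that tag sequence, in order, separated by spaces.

C V C P V V N C N

Candidates per position — 1:skaiskop {C,N}; 2:taim {V,P}; 3:skaiskop {C,N}; 4:shounza {P,N}; 5:stou {V,C}; 6:stou {V,C}; 7:dreskais {N}; 8:dedraip {C}; 9:traudri {N}.
Word 1 cannot be N — rule 1 would then fail for every completion. It is C.
Word 2 cannot be P — rule 3 would then fail for every completion. It is V.
Word 3 cannot be N — rule 1 would then fail for every completion. It is C.
Word 4 cannot be N — rule 1 would then fail for every completion. It is P.
Word 5 cannot be C — rule 3 would then fail for every completion. It is V.
Word 6 cannot be C — rule 3 would then fail for every completion. It is V.
The unique satisfying tagging is: C V C P V V N C N.
Verifying each rule — rule 1 satisfied; rule 2 satisfied; rule 3 satisfied.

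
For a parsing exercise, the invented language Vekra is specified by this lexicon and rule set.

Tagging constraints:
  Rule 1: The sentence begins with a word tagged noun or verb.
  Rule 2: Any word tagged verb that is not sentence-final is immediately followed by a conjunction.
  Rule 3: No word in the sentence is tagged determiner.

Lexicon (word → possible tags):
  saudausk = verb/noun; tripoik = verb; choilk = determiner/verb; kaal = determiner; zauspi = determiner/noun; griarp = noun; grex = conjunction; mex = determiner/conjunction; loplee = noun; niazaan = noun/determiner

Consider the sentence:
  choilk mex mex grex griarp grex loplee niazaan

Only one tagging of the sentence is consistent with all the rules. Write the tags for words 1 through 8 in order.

verb conjunction conjunction conjunction noun conjunction noun noun

Candidates per position — 1:choilk {determiner,verb}; 2:mex {determiner,conjunction}; 3:mex {determiner,conjunction}; 4:grex {conjunction}; 5:griarp {noun}; 6:grex {conjunction}; 7:loplee {noun}; 8:niazaan {noun,determiner}.
At position 1, choosing determiner makes rule 1 impossible to satisfy; hence verb.
At position 2, choosing determiner makes rule 2 impossible to satisfy; hence conjunction.
At position 3, choosing determiner makes rule 3 impossible to satisfy; hence conjunction.
At position 8, choosing determiner makes rule 3 impossible to satisfy; hence noun.
So the tagging must be: verb conjunction conjunction conjunction noun conjunction noun noun.
Check: rule 1 holds; rule 2 holds; rule 3 holds.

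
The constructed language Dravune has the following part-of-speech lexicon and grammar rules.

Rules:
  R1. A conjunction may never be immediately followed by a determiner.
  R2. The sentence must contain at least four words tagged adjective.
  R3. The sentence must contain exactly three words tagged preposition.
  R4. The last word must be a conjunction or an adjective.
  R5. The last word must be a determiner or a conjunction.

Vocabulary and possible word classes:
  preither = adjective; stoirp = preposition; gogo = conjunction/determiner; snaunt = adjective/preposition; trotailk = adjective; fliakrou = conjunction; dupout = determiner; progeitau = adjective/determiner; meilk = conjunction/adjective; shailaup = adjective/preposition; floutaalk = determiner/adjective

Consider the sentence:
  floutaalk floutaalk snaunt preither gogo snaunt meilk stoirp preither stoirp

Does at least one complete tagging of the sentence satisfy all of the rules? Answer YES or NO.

NO

Candidates per position — 1:floutaalk {determiner,adjective}; 2:floutaalk {determiner,adjective}; 3:snaunt {adjective,preposition}; 4:preither {adjective}; 5:gogo {conjunction,determiner}; 6:snaunt {adjective,preposition}; 7:meilk {conjunction,adjective}; 8:stoirp {preposition}; 9:preither {adjective}; 10:stoirp {preposition}.
Rule 4 cannot be satisfied by any choice of tags from the lexicon.
So there is no consistent tagging.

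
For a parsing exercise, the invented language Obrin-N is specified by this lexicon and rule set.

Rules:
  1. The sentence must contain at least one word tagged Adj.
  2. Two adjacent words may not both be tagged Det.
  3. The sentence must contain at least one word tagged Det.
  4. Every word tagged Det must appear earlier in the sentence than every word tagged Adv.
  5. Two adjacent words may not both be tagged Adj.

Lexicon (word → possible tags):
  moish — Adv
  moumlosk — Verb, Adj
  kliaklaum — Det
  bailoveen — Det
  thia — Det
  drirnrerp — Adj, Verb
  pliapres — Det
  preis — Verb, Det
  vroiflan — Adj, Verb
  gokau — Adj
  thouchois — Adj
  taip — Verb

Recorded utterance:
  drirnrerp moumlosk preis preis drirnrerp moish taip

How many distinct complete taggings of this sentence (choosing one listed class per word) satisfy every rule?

Candidates per position — 1:drirnrerp {Adj,Verb}; 2:moumlosk {Verb,Adj}; 3:preis {Verb,Det}; 4:preis {Verb,Det}; 5:drirnrerp {Adj,Verb}; 6:moish {Adv}; 7:taip {Verb}.
There are 32 candidate sequences in total.
Checking each against the rules leaves 10 sequences.
Count = 10.

10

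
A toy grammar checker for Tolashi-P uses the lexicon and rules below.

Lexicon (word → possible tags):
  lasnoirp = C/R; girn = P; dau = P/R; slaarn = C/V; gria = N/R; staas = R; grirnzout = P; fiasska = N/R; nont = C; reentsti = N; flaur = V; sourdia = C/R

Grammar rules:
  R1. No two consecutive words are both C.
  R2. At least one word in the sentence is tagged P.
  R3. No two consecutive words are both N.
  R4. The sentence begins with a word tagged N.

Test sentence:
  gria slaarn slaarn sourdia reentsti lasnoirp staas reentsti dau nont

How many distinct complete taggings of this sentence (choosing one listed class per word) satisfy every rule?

Candidates per position — 1:gria {N,R}; 2:slaarn {C,V}; 3:slaarn {C,V}; 4:sourdia {C,R}; 5:reentsti {N}; 6:lasnoirp {C,R}; 7:staas {R}; 8:reentsti {N}; 9:dau {P,R}; 10:nont {C}.
There are 64 candidate sequences in total.
Checking each against the rules leaves 10 sequences.
Count = 10.

10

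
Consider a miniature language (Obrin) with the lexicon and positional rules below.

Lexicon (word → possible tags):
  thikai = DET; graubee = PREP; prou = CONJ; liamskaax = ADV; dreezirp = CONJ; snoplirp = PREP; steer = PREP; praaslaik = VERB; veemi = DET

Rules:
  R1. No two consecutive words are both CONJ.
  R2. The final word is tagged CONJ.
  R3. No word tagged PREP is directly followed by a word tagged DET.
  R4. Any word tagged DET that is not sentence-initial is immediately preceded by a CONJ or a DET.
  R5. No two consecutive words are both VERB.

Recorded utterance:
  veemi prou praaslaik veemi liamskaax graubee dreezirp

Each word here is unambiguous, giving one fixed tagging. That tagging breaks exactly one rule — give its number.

Fixed tagging: DET CONJ VERB DET ADV PREP CONJ.
Checking each rule: R1 ok, R2 ok, R3 ok, R4 fails, R5 ok.
Only rule 4 fails.

4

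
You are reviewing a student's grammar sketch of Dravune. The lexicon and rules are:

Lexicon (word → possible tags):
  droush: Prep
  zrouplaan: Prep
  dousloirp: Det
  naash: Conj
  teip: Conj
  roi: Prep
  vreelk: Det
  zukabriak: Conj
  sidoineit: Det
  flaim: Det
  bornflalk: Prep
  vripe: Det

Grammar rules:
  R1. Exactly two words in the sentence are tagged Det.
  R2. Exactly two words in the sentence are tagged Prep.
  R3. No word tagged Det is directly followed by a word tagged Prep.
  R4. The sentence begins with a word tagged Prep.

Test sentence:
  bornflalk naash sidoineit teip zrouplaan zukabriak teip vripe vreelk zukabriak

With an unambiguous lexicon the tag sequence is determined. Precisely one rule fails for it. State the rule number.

Fixed tagging: Prep Conj Det Conj Prep Conj Conj Det Det Conj.
Checking each rule: R1 fail, R2 pass, R3 pass, R4 pass.
Only rule 1 fails.

1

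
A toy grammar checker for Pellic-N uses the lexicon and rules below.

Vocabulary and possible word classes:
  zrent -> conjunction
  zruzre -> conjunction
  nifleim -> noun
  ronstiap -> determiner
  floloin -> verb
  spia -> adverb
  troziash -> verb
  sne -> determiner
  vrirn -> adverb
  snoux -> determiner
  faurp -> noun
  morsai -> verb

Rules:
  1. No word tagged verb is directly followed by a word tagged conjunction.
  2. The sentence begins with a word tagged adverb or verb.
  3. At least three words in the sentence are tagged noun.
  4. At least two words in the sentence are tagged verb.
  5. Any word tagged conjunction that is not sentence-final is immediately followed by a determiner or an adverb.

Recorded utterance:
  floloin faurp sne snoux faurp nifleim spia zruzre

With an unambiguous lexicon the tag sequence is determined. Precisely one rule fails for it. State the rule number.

4

Fixed tagging: verb noun determiner determiner noun noun adverb conjunction.
Rule check: R1 holds, R2 holds, R3 holds, R4 violated, R5 holds.
Only rule 4 fails.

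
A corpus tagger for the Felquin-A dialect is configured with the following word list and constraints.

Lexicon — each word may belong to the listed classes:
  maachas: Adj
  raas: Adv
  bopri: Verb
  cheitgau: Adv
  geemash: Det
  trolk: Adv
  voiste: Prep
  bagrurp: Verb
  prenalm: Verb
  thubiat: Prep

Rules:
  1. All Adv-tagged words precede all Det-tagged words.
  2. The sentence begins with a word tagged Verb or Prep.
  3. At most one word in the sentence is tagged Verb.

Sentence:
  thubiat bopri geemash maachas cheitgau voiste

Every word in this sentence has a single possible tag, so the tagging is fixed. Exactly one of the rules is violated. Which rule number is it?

Fixed tagging: Prep Verb Det Adj Adv Prep.
Rule check: R1 fails, R2 ok, R3 ok.
Only rule 1 fails.

1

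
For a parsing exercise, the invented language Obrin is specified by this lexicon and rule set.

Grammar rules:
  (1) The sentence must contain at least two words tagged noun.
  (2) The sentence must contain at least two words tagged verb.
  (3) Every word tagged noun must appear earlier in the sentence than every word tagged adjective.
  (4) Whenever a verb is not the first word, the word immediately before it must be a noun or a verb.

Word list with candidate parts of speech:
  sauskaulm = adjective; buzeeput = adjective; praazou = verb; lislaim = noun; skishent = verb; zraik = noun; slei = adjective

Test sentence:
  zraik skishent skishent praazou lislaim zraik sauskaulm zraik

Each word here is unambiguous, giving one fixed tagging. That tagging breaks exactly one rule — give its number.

Fixed tagging: noun verb verb verb noun noun adjective noun.
Rule check: R1 holds, R2 holds, R3 violated, R4 holds.
Only rule 3 fails.

3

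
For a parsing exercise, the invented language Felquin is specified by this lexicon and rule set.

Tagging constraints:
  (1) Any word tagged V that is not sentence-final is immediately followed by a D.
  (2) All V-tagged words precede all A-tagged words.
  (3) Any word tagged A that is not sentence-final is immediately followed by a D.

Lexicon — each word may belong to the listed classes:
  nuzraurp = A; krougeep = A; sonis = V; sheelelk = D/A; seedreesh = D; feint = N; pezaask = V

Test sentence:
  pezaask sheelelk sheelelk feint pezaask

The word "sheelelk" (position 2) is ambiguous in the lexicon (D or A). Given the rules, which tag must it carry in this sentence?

Candidates per position — 1:pezaask {V}; 2:sheelelk {D,A}; 3:sheelelk {D,A}; 4:feint {N}; 5:pezaask {V}.
Position 2: A is ruled out by rule 1; that leaves D.
Position 3: A is ruled out by rule 2; that leaves D.
The only consistent sequence is: V D D N V.
Check: rule 1 satisfied; rule 2 satisfied; rule 3 satisfied.

D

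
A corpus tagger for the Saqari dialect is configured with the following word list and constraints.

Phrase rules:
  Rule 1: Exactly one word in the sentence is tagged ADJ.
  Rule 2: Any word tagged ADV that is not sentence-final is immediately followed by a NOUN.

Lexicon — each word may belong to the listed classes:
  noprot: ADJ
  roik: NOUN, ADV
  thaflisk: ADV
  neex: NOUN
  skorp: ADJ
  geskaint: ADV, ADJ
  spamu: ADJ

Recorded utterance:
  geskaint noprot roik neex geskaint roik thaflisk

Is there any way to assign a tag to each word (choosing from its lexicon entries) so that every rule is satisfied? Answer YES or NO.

NO

Candidates per position — 1:geskaint {ADV,ADJ}; 2:noprot {ADJ}; 3:roik {NOUN,ADV}; 4:neex {NOUN}; 5:geskaint {ADV,ADJ}; 6:roik {NOUN,ADV}; 7:thaflisk {ADV}.
Every candidate sequence violates at least one rule; no consistent tagging exists.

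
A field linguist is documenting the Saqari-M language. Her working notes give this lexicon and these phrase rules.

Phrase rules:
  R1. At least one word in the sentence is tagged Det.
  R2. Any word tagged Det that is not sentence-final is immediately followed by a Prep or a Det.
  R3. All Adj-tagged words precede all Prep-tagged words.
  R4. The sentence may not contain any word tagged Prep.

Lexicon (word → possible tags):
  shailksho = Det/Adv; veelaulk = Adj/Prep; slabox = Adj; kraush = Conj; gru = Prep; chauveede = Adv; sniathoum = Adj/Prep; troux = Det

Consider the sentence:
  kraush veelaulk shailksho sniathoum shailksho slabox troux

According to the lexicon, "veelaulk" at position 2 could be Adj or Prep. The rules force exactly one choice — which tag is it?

Candidates per position — 1:kraush {Conj}; 2:veelaulk {Adj,Prep}; 3:shailksho {Det,Adv}; 4:sniathoum {Adj,Prep}; 5:shailksho {Det,Adv}; 6:slabox {Adj}; 7:troux {Det}.
If word 2 were Prep, no tagging could satisfy rule 3; so word 2 is Adj.
If word 4 were Prep, no tagging could satisfy rule 3; so word 4 is Adj.
If word 5 were Det, no tagging could satisfy rule 2; so word 5 is Adv.
If word 3 were Det, no tagging could satisfy rule 2; so word 3 is Adv.
The only consistent sequence is: Conj Adj Adv Adj Adv Adj Det.
Checking: rule 1 satisfied; rule 2 satisfied; rule 3 satisfied; rule 4 satisfied.

Adj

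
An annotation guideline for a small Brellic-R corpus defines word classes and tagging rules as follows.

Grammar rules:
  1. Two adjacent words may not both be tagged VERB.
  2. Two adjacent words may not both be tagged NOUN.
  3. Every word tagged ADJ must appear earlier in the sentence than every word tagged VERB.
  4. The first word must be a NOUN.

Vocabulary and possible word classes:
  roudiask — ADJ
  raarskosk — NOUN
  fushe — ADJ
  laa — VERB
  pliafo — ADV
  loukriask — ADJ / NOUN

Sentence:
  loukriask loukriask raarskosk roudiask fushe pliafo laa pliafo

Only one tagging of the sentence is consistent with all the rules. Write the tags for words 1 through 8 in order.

NOUN ADJ NOUN ADJ ADJ ADV VERB ADV

Candidates per position — 1:loukriask {ADJ,NOUN}; 2:loukriask {ADJ,NOUN}; 3:raarskosk {NOUN}; 4:roudiask {ADJ}; 5:fushe {ADJ}; 6:pliafo {ADV}; 7:laa {VERB}; 8:pliafo {ADV}.
Word 1 cannot be ADJ — rule 4 would then fail for every completion. It is NOUN.
Word 2 cannot be NOUN — rule 2 would then fail for every completion. It is ADJ.
The only consistent sequence is: NOUN ADJ NOUN ADJ ADJ ADV VERB ADV.
Checking: rule 1 holds; rule 2 holds; rule 3 holds; rule 4 holds.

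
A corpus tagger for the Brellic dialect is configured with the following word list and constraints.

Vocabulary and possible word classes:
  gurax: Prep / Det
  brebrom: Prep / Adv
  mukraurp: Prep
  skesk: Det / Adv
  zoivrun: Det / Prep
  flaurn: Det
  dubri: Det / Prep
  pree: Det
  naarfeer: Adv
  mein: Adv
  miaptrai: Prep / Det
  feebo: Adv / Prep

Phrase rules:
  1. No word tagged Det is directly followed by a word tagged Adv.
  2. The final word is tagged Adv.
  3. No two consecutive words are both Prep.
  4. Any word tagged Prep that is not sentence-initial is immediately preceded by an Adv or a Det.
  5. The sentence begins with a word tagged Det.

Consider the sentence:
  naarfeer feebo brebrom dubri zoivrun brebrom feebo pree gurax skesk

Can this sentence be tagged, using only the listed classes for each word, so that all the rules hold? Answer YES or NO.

Candidates per position — 1:naarfeer {Adv}; 2:feebo {Adv,Prep}; 3:brebrom {Prep,Adv}; 4:dubri {Det,Prep}; 5:zoivrun {Det,Prep}; 6:brebrom {Prep,Adv}; 7:feebo {Adv,Prep}; 8:pree {Det}; 9:gurax {Prep,Det}; 10:skesk {Det,Adv}.
Rule 5 cannot be satisfied by any choice of tags from the lexicon.
So there is no consistent tagging.

NO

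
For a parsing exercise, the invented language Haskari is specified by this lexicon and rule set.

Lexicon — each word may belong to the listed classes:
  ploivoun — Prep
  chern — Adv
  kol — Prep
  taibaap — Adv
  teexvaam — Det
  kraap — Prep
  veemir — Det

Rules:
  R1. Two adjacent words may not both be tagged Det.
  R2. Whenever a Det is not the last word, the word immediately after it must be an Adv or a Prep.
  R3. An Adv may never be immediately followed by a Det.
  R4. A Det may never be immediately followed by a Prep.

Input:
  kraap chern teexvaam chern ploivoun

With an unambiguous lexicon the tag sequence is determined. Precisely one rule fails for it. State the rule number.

3

Fixed tagging: Prep Adv Det Adv Prep.
Rule check: R1 ok, R2 ok, R3 fails, R4 ok.
Only rule 3 fails.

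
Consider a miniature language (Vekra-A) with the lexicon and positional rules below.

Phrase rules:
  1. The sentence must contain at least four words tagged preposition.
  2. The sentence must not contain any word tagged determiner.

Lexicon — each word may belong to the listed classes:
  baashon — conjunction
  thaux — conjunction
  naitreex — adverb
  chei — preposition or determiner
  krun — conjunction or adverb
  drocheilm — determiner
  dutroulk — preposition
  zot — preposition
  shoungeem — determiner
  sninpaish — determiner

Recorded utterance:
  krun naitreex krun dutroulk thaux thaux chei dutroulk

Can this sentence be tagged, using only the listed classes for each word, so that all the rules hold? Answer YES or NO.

Candidates per position — 1:krun {conjunction,adverb}; 2:naitreex {adverb}; 3:krun {conjunction,adverb}; 4:dutroulk {preposition}; 5:thaux {conjunction}; 6:thaux {conjunction}; 7:chei {preposition,determiner}; 8:dutroulk {preposition}.
Rule 1 cannot be satisfied by any choice of tags from the lexicon.
So there is no consistent tagging.

NO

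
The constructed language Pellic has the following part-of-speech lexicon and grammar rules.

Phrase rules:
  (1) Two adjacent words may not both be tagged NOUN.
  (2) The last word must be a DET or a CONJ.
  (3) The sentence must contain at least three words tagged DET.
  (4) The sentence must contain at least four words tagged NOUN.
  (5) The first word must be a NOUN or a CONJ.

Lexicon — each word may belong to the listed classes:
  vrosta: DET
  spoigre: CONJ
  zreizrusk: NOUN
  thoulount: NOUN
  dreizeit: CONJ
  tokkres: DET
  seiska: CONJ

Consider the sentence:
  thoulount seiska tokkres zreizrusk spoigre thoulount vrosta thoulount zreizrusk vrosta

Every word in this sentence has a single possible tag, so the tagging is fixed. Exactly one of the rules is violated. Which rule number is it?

Fixed tagging: NOUN CONJ DET NOUN CONJ NOUN DET NOUN NOUN DET.
Checking each rule: R1 fails, R2 ok, R3 ok, R4 ok, R5 ok.
Only rule 1 fails.

1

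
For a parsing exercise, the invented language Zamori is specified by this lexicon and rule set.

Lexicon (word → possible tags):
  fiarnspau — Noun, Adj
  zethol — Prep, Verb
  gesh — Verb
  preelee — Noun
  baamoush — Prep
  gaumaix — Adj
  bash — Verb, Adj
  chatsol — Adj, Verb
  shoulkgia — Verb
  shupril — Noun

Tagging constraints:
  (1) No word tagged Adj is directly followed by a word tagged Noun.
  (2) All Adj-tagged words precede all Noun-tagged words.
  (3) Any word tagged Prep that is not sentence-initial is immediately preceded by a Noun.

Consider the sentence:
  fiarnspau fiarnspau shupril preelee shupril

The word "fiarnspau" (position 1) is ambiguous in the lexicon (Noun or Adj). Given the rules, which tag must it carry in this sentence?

Noun

Candidates per position — 1:fiarnspau {Noun,Adj}; 2:fiarnspau {Noun,Adj}; 3:shupril {Noun}; 4:preelee {Noun}; 5:shupril {Noun}.
Position 1: tagging it Adj would leave rule 1 unsatisfiable, so it must be Noun.
Position 2: tagging it Adj would leave rule 1 unsatisfiable, so it must be Noun.
That leaves exactly one tagging: Noun Noun Noun Noun Noun.
Rule-by-rule: rule 1 holds; rule 2 holds; rule 3 holds.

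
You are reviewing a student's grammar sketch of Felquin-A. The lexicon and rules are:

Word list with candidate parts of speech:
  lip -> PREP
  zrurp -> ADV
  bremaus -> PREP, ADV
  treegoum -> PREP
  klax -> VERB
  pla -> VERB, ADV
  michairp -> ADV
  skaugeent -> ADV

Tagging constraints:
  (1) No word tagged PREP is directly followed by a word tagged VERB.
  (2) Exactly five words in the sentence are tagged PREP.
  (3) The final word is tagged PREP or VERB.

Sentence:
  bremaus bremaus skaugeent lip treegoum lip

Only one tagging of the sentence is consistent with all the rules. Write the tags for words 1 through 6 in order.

Candidates per position — 1:bremaus {PREP,ADV}; 2:bremaus {PREP,ADV}; 3:skaugeent {ADV}; 4:lip {PREP}; 5:treegoum {PREP}; 6:lip {PREP}.
Word 1 cannot be ADV — rule 2 would then fail for every completion. It is PREP.
Word 2 cannot be ADV — rule 2 would then fail for every completion. It is PREP.
So the tagging must be: PREP PREP ADV PREP PREP PREP.
Rule-by-rule: rule 1 ok; rule 2 ok; rule 3 ok.

PREP PREP ADV PREP PREP PREP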